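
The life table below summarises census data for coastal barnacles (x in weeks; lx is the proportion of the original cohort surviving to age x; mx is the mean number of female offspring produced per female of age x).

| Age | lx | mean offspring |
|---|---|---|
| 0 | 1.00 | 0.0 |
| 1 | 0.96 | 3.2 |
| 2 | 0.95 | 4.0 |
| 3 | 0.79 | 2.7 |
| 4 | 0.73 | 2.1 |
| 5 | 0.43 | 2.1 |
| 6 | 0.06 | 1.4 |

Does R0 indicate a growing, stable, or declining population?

growing

R0 = Σ lx·mx = 0 + 3.072 + 3.8 + 2.133 + 1.533 + 0.903 + 0.084 = 11.525
R0 > 1, so the population is growing.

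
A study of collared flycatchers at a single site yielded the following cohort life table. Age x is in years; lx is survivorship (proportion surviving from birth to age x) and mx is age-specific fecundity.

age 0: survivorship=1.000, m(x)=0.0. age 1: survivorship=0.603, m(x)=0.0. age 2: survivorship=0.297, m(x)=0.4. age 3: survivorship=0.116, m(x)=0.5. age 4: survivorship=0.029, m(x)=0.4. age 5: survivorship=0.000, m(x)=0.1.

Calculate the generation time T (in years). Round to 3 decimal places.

2.431

lx·mx: 0, 0, 0.1188, 0.058, 0.0116, 0 → R0 = 0.1884
x·lx·mx: 0, 0, 0.2376, 0.174, 0.0464, 0 → Σ = 0.458
T = 0.458 / 0.1884 = 2.430998… → 2.431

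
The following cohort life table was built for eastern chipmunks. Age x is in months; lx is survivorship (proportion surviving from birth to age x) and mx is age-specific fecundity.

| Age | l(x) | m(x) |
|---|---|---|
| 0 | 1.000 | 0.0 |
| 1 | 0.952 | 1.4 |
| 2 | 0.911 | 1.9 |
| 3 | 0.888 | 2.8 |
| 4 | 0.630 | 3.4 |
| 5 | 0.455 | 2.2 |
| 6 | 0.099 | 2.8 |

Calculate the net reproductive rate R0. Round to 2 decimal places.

8.97

lx·mx by age: 0, 1.3328, 1.7309, 2.4864, 2.142, 1.001, 0.2772
R0 = Σ lx·mx = 8.9703 → 8.97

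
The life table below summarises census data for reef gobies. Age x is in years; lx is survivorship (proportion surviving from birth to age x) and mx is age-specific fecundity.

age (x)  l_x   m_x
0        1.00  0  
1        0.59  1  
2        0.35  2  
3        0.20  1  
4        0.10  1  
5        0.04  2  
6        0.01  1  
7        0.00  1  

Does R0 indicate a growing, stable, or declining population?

R0 = Σ lx·mx = 0 + 0.59 + 0.7 + 0.2 + 0.1 + 0.08 + 0.01 + 0 = 1.68
R0 > 1, so the population is growing.

growing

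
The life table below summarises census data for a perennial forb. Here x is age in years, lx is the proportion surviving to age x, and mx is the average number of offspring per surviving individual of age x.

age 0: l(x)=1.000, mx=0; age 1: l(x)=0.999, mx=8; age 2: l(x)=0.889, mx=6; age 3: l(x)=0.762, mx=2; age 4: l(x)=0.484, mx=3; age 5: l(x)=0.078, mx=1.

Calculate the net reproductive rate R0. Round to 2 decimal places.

lx·mx by age: 0, 7.992, 5.334, 1.524, 1.452, 0.078
R0 = Σ lx·mx = 16.38 → 16.38

16.38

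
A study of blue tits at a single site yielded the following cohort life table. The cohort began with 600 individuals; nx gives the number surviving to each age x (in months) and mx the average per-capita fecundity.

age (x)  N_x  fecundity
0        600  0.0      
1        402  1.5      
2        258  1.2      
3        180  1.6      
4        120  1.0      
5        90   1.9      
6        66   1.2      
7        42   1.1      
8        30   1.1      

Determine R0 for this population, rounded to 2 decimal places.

lx = nx/n0 = nx/600: 1, 0.67, 0.43, 0.3, 0.2, 0.15, 0.11, 0.07, 0.05
lx·mx by age: 0, 1.005, 0.516, 0.48, 0.2, 0.285, 0.132, 0.077, 0.055
R0 = Σ lx·mx = 2.75 → 2.75

2.75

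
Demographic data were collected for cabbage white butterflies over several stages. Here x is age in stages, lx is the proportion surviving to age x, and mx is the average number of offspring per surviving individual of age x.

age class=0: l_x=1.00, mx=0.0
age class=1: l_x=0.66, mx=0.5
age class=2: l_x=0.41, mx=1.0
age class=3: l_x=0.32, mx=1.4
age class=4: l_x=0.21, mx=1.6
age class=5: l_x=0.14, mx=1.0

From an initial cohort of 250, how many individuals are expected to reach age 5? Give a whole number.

35

Expected survivors = N0 · l_5 = 250 × 0.14 = 35 → 35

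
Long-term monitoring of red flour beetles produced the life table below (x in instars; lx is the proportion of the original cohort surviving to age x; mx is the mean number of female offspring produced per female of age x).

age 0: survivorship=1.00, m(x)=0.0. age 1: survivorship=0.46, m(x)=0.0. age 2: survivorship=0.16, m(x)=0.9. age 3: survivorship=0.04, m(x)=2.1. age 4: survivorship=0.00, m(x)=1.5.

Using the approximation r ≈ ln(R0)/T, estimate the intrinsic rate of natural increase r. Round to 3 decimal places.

R0 = Σ lx·mx = 0 + 0 + 0.144 + 0.084 + 0 = 0.228
Σ x·lx·mx = 0.54; T = 0.54/0.228 = 2.36842…
r ≈ ln(R0)/T = ln(0.228)/2.36842… = -0.62422… → -0.624

-0.624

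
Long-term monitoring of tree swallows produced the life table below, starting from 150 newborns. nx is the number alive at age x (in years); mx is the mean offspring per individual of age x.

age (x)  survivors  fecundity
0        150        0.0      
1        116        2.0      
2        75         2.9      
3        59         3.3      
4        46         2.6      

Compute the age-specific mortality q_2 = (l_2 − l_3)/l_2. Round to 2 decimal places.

lx = nx/n0 = nx/150: 1, 0.77333…, 0.5, 0.39333…, 0.30667…
q_2 = (l_2 − l_3) / l_2 = (0.5 − 0.393333…) / 0.5
     = 0.106667… / 0.5 = 0.213333… → 0.21

0.21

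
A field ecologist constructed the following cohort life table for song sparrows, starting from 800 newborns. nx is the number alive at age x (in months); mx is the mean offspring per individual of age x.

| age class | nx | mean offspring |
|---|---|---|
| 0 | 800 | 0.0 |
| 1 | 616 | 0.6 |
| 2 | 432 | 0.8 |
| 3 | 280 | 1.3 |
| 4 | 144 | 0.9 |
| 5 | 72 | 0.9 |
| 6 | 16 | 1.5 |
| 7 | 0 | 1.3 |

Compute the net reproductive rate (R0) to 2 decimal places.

1.62

lx = nx/n0 = nx/800: 1, 0.77, 0.54, 0.35, 0.18, 0.09, 0.02, 0
lx·mx by age: 0, 0.462, 0.432, 0.455, 0.162, 0.081, 0.03, 0
R0 = Σ lx·mx = 1.622 → 1.62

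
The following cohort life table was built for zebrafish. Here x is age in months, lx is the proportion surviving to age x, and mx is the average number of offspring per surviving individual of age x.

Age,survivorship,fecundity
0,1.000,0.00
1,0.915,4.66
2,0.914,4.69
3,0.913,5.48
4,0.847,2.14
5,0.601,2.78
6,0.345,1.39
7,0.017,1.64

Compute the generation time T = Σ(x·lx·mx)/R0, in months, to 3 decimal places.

lx·mx: 0, 4.2639, 4.28666, 5.00324, 1.81258, 1.67078, 0.47955, 0.02788 → R0 = 17.54459
x·lx·mx: 0, 4.2639, 8.57332, 15.00972, 7.25032, 8.3539, 2.8773, 0.19516 → Σ = 46.52362
T = 46.52362 / 17.54459 = 2.651736… → 2.652

2.652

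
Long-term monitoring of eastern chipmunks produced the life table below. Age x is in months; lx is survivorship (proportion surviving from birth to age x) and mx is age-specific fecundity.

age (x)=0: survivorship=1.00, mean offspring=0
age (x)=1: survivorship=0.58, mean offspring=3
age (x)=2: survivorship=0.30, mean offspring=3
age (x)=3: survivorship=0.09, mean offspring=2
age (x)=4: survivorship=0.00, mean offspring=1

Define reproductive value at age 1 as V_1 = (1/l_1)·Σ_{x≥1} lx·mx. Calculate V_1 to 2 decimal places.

lx·mx for x ≥ 1: 1.74, 0.9, 0.18, 0 → sum = 2.82
V_1 = 2.82 / l_1 = 2.82 / 0.58 = 4.862069… → 4.86

4.86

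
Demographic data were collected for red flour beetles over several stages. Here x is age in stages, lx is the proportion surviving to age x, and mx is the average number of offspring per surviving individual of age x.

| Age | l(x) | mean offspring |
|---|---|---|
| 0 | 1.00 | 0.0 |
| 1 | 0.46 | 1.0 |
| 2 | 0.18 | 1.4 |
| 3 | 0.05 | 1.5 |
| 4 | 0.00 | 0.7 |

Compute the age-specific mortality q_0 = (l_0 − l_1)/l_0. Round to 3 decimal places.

q_0 = (l_0 − l_1) / l_0 = (1 − 0.46) / 1
     = 0.54 / 1 = 0.54 → 0.540

0.540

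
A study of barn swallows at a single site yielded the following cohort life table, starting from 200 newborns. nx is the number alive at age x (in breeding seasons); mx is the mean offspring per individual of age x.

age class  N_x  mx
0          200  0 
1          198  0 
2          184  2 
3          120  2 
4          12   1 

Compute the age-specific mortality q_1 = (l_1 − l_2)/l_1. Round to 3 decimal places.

lx = nx/n0 = nx/200: 1, 0.99, 0.92, 0.6, 0.06
q_1 = (l_1 − l_2) / l_1 = (0.99 − 0.92) / 0.99
     = 0.07 / 0.99 = 0.070707… → 0.071

0.071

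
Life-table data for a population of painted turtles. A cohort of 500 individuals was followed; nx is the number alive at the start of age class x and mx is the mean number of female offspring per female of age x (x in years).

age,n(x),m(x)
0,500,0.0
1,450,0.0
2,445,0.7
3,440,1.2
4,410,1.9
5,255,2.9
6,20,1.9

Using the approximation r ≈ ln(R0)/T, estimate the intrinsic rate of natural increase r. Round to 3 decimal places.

0.406

lx = nx/n0 = nx/500: 1, 0.9, 0.89, 0.88, 0.82, 0.51, 0.04
R0 = Σ lx·mx = 0 + 0 + 0.623 + 1.056 + 1.558 + 1.479 + 0.076 = 4.792
Σ x·lx·mx = 18.497; T = 18.497/4.792 = 3.85997…
r ≈ ln(R0)/T = ln(4.792)/3.85997… = 0.40595… → 0.406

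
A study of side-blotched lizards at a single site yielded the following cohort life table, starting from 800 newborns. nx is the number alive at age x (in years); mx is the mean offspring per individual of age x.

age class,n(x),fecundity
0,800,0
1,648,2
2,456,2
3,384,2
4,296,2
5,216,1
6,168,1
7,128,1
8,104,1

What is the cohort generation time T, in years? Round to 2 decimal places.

2.77

lx = nx/n0 = nx/800: 1, 0.81, 0.57, 0.48, 0.37, 0.27, 0.21, 0.16, 0.13
lx·mx: 0, 1.62, 1.14, 0.96, 0.74, 0.27, 0.21, 0.16, 0.13 → R0 = 5.23
x·lx·mx: 0, 1.62, 2.28, 2.88, 2.96, 1.35, 1.26, 1.12, 1.04 → Σ = 14.51
T = 14.51 / 5.23 = 2.774379… → 2.77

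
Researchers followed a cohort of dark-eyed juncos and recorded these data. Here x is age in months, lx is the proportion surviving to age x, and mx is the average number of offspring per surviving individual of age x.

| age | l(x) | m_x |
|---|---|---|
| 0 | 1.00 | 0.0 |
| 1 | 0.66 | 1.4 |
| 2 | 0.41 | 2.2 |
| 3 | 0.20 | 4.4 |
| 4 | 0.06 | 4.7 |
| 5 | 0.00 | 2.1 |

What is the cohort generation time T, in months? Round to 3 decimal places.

2.174

lx·mx: 0, 0.924, 0.902, 0.88, 0.282, 0 → R0 = 2.988
x·lx·mx: 0, 0.924, 1.804, 2.64, 1.128, 0 → Σ = 6.496
T = 6.496 / 2.988 = 2.174029… → 2.174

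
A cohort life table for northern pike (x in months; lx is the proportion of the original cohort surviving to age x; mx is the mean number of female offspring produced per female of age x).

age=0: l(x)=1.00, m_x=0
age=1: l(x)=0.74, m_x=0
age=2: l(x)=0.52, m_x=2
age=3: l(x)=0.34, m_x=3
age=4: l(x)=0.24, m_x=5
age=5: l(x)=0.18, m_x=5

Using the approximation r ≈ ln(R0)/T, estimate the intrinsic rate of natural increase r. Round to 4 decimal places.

0.4107

R0 = Σ lx·mx = 0 + 0 + 1.04 + 1.02 + 1.2 + 0.9 = 4.16
Σ x·lx·mx = 14.44; T = 14.44/4.16 = 3.47115…
r ≈ ln(R0)/T = ln(4.16)/3.47115… = 0.410675… → 0.4107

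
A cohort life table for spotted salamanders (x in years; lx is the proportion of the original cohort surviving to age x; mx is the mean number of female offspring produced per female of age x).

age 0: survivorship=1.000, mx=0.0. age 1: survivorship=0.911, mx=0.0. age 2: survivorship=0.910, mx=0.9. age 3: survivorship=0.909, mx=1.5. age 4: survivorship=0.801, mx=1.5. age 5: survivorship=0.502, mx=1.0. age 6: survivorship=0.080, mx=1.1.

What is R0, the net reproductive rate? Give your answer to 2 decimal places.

lx·mx by age: 0, 0, 0.819, 1.3635, 1.2015, 0.502, 0.088
R0 = Σ lx·mx = 3.974 → 3.97

3.97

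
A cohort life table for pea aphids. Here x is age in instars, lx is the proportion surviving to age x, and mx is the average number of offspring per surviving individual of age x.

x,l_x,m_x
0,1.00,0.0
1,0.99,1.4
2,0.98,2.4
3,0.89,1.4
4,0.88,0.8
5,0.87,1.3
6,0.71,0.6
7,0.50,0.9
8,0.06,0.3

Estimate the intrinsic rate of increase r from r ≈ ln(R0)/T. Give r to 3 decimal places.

R0 = Σ lx·mx = 0 + 1.386 + 2.352 + 1.246 + 0.704 + 1.131 + 0.426 + 0.45 + 0.018 = 7.713
Σ x·lx·mx = 24.149; T = 24.149/7.713 = 3.13095…
r ≈ ln(R0)/T = ln(7.713)/3.13095… = 0.65249… → 0.652

0.652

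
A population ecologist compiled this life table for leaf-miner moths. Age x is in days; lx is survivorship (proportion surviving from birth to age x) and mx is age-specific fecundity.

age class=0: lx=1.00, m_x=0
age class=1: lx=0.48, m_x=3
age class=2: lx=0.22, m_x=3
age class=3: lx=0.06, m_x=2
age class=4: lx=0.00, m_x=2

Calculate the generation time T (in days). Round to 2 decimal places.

1.41

lx·mx: 0, 1.44, 0.66, 0.12, 0 → R0 = 2.22
x·lx·mx: 0, 1.44, 1.32, 0.36, 0 → Σ = 3.12
T = 3.12 / 2.22 = 1.405405… → 1.41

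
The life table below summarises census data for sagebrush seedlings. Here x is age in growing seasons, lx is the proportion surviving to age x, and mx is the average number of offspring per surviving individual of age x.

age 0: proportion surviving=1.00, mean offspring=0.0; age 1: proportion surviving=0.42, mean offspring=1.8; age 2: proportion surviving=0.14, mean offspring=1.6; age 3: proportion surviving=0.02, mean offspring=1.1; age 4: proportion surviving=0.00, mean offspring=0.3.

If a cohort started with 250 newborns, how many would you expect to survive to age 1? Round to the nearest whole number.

Expected survivors = N0 · l_1 = 250 × 0.42 = 105 → 105

105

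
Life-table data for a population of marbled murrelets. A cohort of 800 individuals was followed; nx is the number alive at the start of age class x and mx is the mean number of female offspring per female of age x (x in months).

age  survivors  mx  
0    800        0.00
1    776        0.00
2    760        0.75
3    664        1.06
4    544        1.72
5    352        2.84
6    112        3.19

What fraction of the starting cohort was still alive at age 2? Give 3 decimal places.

0.950

l_2 = n_2/n_0 = 760/800 = 0.95 → 0.950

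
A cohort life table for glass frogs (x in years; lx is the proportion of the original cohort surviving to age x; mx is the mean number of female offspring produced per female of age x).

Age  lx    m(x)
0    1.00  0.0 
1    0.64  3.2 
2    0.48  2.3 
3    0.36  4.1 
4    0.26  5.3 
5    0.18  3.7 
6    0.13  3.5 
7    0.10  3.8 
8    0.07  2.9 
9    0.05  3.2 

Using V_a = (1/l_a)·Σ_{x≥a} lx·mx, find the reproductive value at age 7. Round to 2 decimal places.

7.43

lx·mx for x ≥ 7: 0.38, 0.203, 0.16 → sum = 0.743
V_7 = 0.743 / l_7 = 0.743 / 0.1 = 7.43 → 7.43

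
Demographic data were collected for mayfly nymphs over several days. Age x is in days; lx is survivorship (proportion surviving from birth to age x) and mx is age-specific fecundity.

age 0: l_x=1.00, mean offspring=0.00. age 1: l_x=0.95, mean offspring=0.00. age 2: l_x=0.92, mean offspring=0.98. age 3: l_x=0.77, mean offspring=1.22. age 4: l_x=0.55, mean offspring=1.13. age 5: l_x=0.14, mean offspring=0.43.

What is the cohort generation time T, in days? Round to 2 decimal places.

2.94

lx·mx: 0, 0, 0.9016, 0.9394, 0.6215, 0.0602 → R0 = 2.5227
x·lx·mx: 0, 0, 1.8032, 2.8182, 2.486, 0.301 → Σ = 7.4084
T = 7.4084 / 2.5227 = 2.936695… → 2.94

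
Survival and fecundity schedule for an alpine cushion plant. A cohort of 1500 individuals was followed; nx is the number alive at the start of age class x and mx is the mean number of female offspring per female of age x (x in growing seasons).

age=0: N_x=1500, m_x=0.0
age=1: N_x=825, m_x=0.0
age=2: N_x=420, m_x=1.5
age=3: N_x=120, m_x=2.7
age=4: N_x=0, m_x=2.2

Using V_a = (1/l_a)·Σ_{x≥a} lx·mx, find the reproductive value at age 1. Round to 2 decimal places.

1.16

lx = nx/n0 = nx/1500: 1, 0.55, 0.28, 0.08, 0
lx·mx for x ≥ 1: 0, 0.42, 0.216, 0 → sum = 0.636
V_1 = 0.636 / l_1 = 0.636 / 0.55 = 1.156364… → 1.16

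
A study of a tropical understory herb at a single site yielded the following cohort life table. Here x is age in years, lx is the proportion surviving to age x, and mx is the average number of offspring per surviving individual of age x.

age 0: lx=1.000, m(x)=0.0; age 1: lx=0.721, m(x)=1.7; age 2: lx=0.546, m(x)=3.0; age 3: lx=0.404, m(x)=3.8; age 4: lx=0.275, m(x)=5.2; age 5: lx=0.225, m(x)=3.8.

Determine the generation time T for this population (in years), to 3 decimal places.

lx·mx: 0, 1.2257, 1.638, 1.5352, 1.43, 0.855 → R0 = 6.6839
x·lx·mx: 0, 1.2257, 3.276, 4.6056, 5.72, 4.275 → Σ = 19.1023
T = 19.1023 / 6.6839 = 2.857957… → 2.858

2.858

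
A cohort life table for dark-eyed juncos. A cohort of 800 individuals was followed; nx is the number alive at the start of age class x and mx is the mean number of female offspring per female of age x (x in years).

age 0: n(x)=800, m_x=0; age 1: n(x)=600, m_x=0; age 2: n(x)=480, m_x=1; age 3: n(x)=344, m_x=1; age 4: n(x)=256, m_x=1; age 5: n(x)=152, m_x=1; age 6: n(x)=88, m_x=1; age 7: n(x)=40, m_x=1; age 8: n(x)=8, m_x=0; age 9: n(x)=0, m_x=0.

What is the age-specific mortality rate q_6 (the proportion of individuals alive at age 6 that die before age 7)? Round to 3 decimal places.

lx = nx/n0 = nx/800: 1, 0.75, 0.6, 0.43, 0.32, 0.19, 0.11, 0.05, 0.01, 0
q_6 = (l_6 − l_7) / l_6 = (0.11 − 0.05) / 0.11
     = 0.06 / 0.11 = 0.545455… → 0.545

0.545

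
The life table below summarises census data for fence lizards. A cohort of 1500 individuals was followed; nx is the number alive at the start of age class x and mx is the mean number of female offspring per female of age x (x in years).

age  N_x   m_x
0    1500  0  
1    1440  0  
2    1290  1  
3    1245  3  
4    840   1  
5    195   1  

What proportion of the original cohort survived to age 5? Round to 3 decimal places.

l_5 = n_5/n_0 = 195/1500 = 0.13 → 0.130

0.130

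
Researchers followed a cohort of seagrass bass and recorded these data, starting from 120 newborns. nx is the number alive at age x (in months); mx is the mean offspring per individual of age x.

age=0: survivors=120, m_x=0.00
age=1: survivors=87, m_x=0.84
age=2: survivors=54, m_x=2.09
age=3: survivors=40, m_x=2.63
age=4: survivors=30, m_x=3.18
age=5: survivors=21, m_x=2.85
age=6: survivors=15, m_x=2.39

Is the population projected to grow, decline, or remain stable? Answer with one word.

growing

lx = nx/n0 = nx/120: 1, 0.725, 0.45, 0.33333…, 0.25, 0.175, 0.125
R0 = Σ lx·mx = 0 + 0.609 + 0.9405 + 0.876667… + 0.795 + 0.49875 + 0.29875 = 4.018667…
R0 > 1, so the population is growing.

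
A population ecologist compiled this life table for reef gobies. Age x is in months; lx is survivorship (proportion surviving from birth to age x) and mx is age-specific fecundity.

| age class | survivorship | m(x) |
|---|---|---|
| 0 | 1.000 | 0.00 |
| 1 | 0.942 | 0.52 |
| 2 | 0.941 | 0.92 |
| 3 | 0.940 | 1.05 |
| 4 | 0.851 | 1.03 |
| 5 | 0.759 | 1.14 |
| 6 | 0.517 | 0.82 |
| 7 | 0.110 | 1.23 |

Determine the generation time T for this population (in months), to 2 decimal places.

lx·mx: 0, 0.48984, 0.86572, 0.987, 0.87653, 0.86526, 0.42394, 0.1353 → R0 = 4.64359
x·lx·mx: 0, 0.48984, 1.73144, 2.961, 3.50612, 4.3263, 2.54364, 0.9471 → Σ = 16.50544
T = 16.50544 / 4.64359 = 3.554457… → 3.55

3.55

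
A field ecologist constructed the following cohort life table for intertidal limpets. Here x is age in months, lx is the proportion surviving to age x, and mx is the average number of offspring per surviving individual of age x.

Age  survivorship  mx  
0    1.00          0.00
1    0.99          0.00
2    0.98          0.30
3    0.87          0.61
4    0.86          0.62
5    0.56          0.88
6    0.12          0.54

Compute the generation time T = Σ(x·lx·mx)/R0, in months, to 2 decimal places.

lx·mx: 0, 0, 0.294, 0.5307, 0.5332, 0.4928, 0.0648 → R0 = 1.9155
x·lx·mx: 0, 0, 0.588, 1.5921, 2.1328, 2.464, 0.3888 → Σ = 7.1657
T = 7.1657 / 1.9155 = 3.740903… → 3.74

3.74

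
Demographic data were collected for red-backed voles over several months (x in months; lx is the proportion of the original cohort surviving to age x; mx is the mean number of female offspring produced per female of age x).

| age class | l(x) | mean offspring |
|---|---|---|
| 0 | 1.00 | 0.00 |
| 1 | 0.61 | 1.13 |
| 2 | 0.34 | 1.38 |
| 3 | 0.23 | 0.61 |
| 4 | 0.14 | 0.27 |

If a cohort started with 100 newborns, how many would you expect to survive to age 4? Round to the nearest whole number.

14

Expected survivors = N0 · l_4 = 100 × 0.14 = 14 → 14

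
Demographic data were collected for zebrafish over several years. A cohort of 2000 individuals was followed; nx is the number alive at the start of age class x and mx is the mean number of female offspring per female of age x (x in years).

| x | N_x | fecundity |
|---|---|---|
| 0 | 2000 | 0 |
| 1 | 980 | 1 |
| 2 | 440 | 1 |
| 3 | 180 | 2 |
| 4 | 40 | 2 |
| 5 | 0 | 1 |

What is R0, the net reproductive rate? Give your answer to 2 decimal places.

0.93

lx = nx/n0 = nx/2000: 1, 0.49, 0.22, 0.09, 0.02, 0
lx·mx by age: 0, 0.49, 0.22, 0.18, 0.04, 0
R0 = Σ lx·mx = 0.93 → 0.93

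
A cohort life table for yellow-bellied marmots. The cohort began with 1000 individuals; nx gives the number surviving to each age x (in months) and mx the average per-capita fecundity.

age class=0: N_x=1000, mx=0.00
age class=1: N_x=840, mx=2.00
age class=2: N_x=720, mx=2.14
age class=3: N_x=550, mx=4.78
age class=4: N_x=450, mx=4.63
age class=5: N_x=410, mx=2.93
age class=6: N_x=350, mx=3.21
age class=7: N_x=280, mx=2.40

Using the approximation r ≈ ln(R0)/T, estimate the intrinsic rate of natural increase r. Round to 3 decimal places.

0.680

lx = nx/n0 = nx/1000: 1, 0.84, 0.72, 0.55, 0.45, 0.41, 0.35, 0.28
R0 = Σ lx·mx = 0 + 1.68 + 1.5408 + 2.629 + 2.0835 + 1.2013 + 1.1235 + 0.672 = 10.9301
Σ x·lx·mx = 38.4341; T = 38.4341/10.9301 = 3.51635…
r ≈ ln(R0)/T = ln(10.9301)/3.51635… = 0.68011… → 0.680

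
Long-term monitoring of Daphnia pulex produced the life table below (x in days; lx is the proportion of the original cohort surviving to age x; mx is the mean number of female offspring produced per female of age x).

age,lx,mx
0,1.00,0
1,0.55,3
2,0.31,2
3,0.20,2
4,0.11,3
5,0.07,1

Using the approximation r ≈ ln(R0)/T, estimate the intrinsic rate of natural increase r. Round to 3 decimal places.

0.598

R0 = Σ lx·mx = 0 + 1.65 + 0.62 + 0.4 + 0.33 + 0.07 = 3.07
Σ x·lx·mx = 5.76; T = 5.76/3.07 = 1.87622…
r ≈ ln(R0)/T = ln(3.07)/1.87622… = 0.59784… → 0.598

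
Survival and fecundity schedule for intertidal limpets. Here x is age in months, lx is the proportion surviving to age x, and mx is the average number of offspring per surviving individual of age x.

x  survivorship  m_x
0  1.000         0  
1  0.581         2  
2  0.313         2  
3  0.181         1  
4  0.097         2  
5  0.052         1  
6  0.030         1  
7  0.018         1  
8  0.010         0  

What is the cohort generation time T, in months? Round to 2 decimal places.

lx·mx: 0, 1.162, 0.626, 0.181, 0.194, 0.052, 0.03, 0.018, 0 → R0 = 2.263
x·lx·mx: 0, 1.162, 1.252, 0.543, 0.776, 0.26, 0.18, 0.126, 0 → Σ = 4.299
T = 4.299 / 2.263 = 1.899691… → 1.90

1.90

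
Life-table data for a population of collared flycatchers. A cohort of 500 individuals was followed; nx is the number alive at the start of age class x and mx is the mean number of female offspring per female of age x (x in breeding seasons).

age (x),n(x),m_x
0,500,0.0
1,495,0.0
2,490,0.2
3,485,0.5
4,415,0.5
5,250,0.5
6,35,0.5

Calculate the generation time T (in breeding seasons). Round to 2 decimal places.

3.60

lx = nx/n0 = nx/500: 1, 0.99, 0.98, 0.97, 0.83, 0.5, 0.07
lx·mx: 0, 0, 0.196, 0.485, 0.415, 0.25, 0.035 → R0 = 1.381
x·lx·mx: 0, 0, 0.392, 1.455, 1.66, 1.25, 0.21 → Σ = 4.967
T = 4.967 / 1.381 = 3.596669… → 3.60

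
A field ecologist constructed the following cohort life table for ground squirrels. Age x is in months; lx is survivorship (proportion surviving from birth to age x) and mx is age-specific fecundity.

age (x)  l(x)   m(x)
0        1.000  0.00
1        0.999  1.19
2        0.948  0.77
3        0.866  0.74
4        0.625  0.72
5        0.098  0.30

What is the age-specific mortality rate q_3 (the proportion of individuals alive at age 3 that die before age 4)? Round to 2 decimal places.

0.28

q_3 = (l_3 − l_4) / l_3 = (0.866 − 0.625) / 0.866
     = 0.241 / 0.866 = 0.278291… → 0.28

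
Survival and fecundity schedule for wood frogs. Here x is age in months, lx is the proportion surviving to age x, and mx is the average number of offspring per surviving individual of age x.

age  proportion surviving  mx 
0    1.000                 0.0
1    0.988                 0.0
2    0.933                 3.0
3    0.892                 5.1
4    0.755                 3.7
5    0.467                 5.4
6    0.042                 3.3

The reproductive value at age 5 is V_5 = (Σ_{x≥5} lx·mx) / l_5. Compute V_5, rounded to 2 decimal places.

lx·mx for x ≥ 5: 2.5218, 0.1386 → sum = 2.6604
V_5 = 2.6604 / l_5 = 2.6604 / 0.467 = 5.696788… → 5.70

5.70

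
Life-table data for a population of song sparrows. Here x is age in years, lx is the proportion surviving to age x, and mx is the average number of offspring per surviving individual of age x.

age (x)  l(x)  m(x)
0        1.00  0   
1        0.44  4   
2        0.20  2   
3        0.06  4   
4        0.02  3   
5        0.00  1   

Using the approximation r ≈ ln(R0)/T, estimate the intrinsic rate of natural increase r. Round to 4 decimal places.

R0 = Σ lx·mx = 0 + 1.76 + 0.4 + 0.24 + 0.06 + 0 = 2.46
Σ x·lx·mx = 3.52; T = 3.52/2.46 = 1.43089…
r ≈ ln(R0)/T = ln(2.46)/1.43089… = 0.62909… → 0.6291

0.6291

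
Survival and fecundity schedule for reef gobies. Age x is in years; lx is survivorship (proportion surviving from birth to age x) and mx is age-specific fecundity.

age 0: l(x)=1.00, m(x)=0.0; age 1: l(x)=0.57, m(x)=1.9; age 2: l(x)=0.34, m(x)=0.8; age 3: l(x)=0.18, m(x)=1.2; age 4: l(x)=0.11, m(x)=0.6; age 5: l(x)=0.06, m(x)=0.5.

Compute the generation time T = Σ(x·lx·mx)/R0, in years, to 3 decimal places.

lx·mx: 0, 1.083, 0.272, 0.216, 0.066, 0.03 → R0 = 1.667
x·lx·mx: 0, 1.083, 0.544, 0.648, 0.264, 0.15 → Σ = 2.689
T = 2.689 / 1.667 = 1.613077… → 1.613

1.613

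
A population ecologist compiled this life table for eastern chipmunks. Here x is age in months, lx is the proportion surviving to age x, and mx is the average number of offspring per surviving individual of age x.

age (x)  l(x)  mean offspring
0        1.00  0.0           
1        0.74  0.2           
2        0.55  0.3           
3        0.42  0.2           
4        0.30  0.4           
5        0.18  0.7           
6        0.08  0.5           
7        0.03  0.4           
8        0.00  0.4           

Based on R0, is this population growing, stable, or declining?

declining

R0 = Σ lx·mx = 0 + 0.148 + 0.165 + 0.084 + 0.12 + 0.126 + 0.04 + 0.012 + 0 = 0.695
R0 < 1, so the population is declining.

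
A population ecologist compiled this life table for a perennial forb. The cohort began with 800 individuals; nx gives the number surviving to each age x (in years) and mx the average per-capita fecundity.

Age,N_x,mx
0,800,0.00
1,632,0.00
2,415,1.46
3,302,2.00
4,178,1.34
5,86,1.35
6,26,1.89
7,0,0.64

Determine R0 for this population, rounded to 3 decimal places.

lx = nx/n0 = nx/800: 1, 0.79, 0.51875, 0.3775, 0.2225, 0.1075, 0.0325, 0
lx·mx by age: 0, 0, 0.757375…, 0.755, 0.29815, 0.145125, 0.061425, 0
R0 = Σ lx·mx = 2.017075… → 2.017

2.017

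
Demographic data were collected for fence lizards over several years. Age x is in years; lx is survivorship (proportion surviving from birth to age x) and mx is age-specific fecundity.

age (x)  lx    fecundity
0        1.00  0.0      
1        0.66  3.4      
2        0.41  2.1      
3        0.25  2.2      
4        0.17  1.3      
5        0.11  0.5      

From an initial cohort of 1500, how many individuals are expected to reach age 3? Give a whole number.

375

Expected survivors = N0 · l_3 = 1500 × 0.25 = 375 → 375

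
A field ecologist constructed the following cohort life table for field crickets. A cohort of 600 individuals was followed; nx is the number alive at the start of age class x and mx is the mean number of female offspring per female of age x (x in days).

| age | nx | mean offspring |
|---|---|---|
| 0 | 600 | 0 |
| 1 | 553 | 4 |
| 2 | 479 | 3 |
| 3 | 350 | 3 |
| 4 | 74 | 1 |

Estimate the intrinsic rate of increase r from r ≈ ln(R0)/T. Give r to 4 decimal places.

1.1601

lx = nx/n0 = nx/600: 1, 0.92167…, 0.79833…, 0.58333…, 0.12333…
R0 = Σ lx·mx = 0 + 3.68667… + 2.395… + 1.75… + 0.12333… = 7.955…
Σ x·lx·mx = 14.22…; T = 14.22…/7.955… = 1.78755…
r ≈ ln(R0)/T = ln(7.955…)/1.78755… = 1.160133… → 1.1601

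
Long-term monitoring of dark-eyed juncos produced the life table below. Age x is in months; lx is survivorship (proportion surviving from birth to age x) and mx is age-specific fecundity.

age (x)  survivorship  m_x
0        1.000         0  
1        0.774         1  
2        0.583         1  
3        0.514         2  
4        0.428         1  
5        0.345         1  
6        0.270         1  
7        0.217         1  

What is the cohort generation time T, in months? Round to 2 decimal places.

3.18

lx·mx: 0, 0.774, 0.583, 1.028, 0.428, 0.345, 0.27, 0.217 → R0 = 3.645
x·lx·mx: 0, 0.774, 1.166, 3.084, 1.712, 1.725, 1.62, 1.519 → Σ = 11.6
T = 11.6 / 3.645 = 3.182442… → 3.18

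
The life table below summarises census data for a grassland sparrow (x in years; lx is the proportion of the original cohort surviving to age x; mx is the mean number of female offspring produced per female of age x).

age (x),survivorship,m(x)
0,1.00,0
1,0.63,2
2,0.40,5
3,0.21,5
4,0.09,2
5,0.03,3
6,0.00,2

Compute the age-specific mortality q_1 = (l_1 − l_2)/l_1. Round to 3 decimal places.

0.365

q_1 = (l_1 − l_2) / l_1 = (0.63 − 0.4) / 0.63
     = 0.23 / 0.63 = 0.365079… → 0.365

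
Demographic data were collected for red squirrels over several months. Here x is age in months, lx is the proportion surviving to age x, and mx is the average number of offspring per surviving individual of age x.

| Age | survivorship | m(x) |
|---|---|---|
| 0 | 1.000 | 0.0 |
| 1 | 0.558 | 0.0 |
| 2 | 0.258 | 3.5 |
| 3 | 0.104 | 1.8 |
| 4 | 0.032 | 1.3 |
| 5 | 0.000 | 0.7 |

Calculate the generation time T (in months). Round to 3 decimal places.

2.239

lx·mx: 0, 0, 0.903, 0.1872, 0.0416, 0 → R0 = 1.1318
x·lx·mx: 0, 0, 1.806, 0.5616, 0.1664, 0 → Σ = 2.534
T = 2.534 / 1.1318 = 2.238911… → 2.239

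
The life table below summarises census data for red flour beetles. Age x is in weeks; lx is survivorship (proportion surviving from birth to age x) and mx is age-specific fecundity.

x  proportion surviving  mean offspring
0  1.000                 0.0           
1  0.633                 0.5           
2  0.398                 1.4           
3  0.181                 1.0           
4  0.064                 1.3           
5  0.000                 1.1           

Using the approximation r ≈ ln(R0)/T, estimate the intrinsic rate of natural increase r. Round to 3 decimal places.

0.064

R0 = Σ lx·mx = 0 + 0.3165 + 0.5572 + 0.181 + 0.0832 + 0 = 1.1379
Σ x·lx·mx = 2.3067; T = 2.3067/1.1379 = 2.02716…
r ≈ ln(R0)/T = ln(1.1379)/2.02716… = 0.06373… → 0.064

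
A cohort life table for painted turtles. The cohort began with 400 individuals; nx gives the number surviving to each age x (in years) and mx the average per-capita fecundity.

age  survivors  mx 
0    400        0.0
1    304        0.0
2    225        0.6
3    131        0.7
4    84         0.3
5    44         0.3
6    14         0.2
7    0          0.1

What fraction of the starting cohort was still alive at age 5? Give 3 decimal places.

l_5 = n_5/n_0 = 44/400 = 0.11 → 0.110

0.110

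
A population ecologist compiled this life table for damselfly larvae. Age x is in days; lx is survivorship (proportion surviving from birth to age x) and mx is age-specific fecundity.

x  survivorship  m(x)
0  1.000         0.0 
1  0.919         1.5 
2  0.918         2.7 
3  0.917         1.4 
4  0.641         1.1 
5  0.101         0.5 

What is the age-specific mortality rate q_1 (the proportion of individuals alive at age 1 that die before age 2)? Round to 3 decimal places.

q_1 = (l_1 − l_2) / l_1 = (0.919 − 0.918) / 0.919
     = 0.001 / 0.919 = 0.001088… → 0.001

0.001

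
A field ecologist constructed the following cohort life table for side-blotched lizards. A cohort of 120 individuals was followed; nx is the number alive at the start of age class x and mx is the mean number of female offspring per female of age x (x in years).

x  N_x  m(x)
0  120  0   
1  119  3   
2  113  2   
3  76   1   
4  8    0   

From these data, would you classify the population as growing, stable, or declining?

lx = nx/n0 = nx/120: 1, 0.99167…, 0.94167…, 0.63333…, 0.06667…
R0 = Σ lx·mx = 0 + 2.975… + 1.883333… + 0.633333… + 0 = 5.491667…
R0 > 1, so the population is growing.

growing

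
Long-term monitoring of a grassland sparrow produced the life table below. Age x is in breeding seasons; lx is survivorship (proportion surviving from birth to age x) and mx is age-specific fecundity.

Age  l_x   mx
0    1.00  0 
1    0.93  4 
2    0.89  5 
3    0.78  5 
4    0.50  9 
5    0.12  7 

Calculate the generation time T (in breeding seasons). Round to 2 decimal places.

lx·mx: 0, 3.72, 4.45, 3.9, 4.5, 0.84 → R0 = 17.41
x·lx·mx: 0, 3.72, 8.9, 11.7, 18, 4.2 → Σ = 46.52
T = 46.52 / 17.41 = 2.672028… → 2.67

2.67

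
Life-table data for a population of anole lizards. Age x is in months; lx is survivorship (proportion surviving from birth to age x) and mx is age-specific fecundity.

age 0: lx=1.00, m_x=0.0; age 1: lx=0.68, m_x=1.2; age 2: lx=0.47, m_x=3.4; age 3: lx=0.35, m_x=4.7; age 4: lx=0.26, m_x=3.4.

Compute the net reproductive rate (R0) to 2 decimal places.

4.94

lx·mx by age: 0, 0.816, 1.598, 1.645, 0.884
R0 = Σ lx·mx = 4.943 → 4.94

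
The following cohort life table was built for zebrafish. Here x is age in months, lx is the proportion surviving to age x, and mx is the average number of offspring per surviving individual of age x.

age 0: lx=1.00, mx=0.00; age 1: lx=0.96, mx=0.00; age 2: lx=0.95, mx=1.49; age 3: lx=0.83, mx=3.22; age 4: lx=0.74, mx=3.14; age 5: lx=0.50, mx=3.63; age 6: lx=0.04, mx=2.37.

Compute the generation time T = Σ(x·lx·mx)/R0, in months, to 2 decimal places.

3.58

lx·mx: 0, 0, 1.4155, 2.6726, 2.3236, 1.815, 0.0948 → R0 = 8.3215
x·lx·mx: 0, 0, 2.831, 8.0178, 9.2944, 9.075, 0.5688 → Σ = 29.787
T = 29.787 / 8.3215 = 3.579523… → 3.58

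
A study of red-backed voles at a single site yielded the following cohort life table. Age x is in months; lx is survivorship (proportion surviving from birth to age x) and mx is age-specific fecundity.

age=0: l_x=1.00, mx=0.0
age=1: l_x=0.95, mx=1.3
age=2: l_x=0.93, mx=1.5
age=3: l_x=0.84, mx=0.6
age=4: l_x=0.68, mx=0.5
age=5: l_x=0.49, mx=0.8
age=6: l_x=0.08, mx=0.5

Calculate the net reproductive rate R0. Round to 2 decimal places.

lx·mx by age: 0, 1.235, 1.395, 0.504, 0.34, 0.392, 0.04
R0 = Σ lx·mx = 3.906 → 3.91

3.91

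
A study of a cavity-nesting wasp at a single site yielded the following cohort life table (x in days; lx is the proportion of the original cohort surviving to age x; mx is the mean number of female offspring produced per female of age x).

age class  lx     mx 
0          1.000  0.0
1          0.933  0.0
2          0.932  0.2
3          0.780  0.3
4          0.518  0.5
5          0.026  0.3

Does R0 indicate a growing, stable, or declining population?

declining

R0 = Σ lx·mx = 0 + 0 + 0.1864 + 0.234 + 0.259 + 0.0078 = 0.6872
R0 < 1, so the population is declining.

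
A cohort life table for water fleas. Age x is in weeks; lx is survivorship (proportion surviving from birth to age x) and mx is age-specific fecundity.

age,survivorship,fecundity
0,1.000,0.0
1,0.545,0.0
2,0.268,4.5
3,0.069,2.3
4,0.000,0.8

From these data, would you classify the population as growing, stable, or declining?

R0 = Σ lx·mx = 0 + 0 + 1.206 + 0.1587 + 0 = 1.3647
R0 > 1, so the population is growing.

growing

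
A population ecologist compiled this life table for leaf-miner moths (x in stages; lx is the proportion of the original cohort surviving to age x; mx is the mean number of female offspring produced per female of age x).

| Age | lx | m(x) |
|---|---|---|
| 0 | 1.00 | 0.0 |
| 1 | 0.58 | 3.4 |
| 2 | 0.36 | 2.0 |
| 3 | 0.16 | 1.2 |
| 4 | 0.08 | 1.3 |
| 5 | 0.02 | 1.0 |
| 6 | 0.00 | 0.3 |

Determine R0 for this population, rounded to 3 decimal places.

lx·mx by age: 0, 1.972, 0.72, 0.192, 0.104, 0.02, 0
R0 = Σ lx·mx = 3.008 → 3.008

3.008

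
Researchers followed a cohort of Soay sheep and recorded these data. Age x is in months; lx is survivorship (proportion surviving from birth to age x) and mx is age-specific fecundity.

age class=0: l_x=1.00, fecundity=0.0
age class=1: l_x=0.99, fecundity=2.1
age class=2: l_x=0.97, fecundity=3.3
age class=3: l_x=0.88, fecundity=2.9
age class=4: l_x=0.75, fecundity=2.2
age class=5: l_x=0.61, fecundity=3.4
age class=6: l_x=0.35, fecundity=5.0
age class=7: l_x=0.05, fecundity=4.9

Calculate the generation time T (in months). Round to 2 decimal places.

3.34

lx·mx: 0, 2.079, 3.201, 2.552, 1.65, 2.074, 1.75, 0.245 → R0 = 13.551
x·lx·mx: 0, 2.079, 6.402, 7.656, 6.6, 10.37, 10.5, 1.715 → Σ = 45.322
T = 45.322 / 13.551 = 3.34455… → 3.34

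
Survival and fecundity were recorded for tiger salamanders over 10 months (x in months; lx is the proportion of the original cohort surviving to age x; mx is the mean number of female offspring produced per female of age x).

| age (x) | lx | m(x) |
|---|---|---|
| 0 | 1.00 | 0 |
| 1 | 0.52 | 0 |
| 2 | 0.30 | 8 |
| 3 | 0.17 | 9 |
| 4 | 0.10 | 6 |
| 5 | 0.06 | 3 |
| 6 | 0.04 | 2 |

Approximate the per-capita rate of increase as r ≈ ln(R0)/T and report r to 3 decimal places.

R0 = Σ lx·mx = 0 + 0 + 2.4 + 1.53 + 0.6 + 0.18 + 0.08 = 4.79
Σ x·lx·mx = 13.17; T = 13.17/4.79 = 2.74948…
r ≈ ln(R0)/T = ln(4.79)/2.74948… = 0.56976… → 0.570

0.570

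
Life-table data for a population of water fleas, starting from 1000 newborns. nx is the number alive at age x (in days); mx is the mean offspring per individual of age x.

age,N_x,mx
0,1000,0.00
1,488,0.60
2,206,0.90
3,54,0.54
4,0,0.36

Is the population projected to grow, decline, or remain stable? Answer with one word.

lx = nx/n0 = nx/1000: 1, 0.488, 0.206, 0.054, 0
R0 = Σ lx·mx = 0 + 0.2928 + 0.1854 + 0.02916 + 0 = 0.50736
R0 < 1, so the population is declining.

declining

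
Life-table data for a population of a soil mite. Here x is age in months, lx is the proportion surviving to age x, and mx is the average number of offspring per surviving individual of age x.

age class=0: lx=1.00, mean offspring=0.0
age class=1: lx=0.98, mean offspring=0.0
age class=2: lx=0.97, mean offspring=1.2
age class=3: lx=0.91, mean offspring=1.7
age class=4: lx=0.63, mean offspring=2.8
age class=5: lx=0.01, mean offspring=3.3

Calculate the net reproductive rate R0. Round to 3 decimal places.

4.508

lx·mx by age: 0, 0, 1.164, 1.547, 1.764, 0.033
R0 = Σ lx·mx = 4.508 → 4.508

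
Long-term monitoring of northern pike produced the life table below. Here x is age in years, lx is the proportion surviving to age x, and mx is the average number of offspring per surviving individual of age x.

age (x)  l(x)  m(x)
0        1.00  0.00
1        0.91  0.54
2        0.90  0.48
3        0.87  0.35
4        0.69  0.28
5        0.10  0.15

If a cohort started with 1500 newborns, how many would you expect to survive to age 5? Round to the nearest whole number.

Expected survivors = N0 · l_5 = 1500 × 0.10 = 150 → 150

150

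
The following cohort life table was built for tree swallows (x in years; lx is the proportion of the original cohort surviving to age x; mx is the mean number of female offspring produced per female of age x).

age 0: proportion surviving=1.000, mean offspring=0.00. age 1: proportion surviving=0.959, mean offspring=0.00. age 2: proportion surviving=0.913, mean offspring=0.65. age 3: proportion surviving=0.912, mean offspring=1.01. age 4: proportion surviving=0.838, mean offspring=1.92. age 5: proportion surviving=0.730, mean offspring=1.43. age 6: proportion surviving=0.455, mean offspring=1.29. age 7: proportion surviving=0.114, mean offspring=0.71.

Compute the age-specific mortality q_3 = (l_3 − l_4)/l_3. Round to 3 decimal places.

0.081

q_3 = (l_3 − l_4) / l_3 = (0.912 − 0.838) / 0.912
     = 0.074 / 0.912 = 0.08114… → 0.081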